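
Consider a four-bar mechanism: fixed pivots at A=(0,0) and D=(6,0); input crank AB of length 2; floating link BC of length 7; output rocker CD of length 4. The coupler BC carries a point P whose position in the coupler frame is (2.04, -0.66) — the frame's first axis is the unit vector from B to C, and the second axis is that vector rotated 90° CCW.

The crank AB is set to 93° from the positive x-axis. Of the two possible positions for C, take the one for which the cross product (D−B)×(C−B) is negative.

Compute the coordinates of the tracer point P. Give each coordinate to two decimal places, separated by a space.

0.62 -0.02

A=(0,0), D=(6.00,0)
B = A + 2.00·(cos93°, sin93°) = (-0.1047, 1.9973)
|BD| = 6.4231
circle(B,7.00) ∩ circle(D,4.00): a=5.7804, h=3.9480
  candidates: C₊=(6.6168,3.9522) cross=25.359; C₋=(4.1615,-3.5525) cross=-25.359
  mode - wants cross < 0 → take C=(4.1615,-3.5525) (cross=-25.359)
ex = (C−B)/|BC| = (0.6095,-0.7928); ey = (0.7928,0.6095)
P = B + 2.04·ex + -0.66·ey = (0.6154,-0.0223)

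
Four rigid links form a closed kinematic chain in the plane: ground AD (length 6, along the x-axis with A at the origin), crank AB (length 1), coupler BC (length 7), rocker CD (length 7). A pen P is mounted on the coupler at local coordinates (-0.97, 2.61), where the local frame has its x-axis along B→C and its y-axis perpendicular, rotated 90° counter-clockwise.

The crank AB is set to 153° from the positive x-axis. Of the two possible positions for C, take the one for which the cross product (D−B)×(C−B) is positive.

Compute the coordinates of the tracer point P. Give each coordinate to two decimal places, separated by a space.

A=(0,0), D=(6.00,0)
B = A + 1.00·(cos153°, sin153°) = (-0.8910, 0.4540)
|BD| = 6.9059
circle(B,7.00) ∩ circle(D,7.00): a=3.4530, h=6.0891
  candidates: C₊=(2.9548,6.3029) cross=42.051; C₋=(2.1542,-5.8489) cross=-42.051
  mode + wants cross > 0 → take C=(2.9548,6.3029) (cross=42.051)
ex = (C−B)/|BC| = (0.5494,0.8356); ey = (-0.8356,0.5494)
P = B + -0.97·ex + 2.61·ey = (-3.6047,1.0774)

-3.60 1.08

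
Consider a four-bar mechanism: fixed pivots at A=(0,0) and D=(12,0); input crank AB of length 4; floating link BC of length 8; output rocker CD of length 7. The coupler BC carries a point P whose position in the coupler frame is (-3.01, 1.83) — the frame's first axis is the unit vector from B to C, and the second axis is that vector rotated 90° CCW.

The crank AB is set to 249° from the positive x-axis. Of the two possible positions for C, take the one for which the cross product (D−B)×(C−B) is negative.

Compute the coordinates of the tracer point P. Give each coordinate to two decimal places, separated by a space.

-4.29 -1.67

A=(0,0), D=(12.00,0)
B = A + 4.00·(cos249°, sin249°) = (-1.4335, -3.7343)
|BD| = 13.9429
circle(B,8.00) ∩ circle(D,7.00): a=7.5093, h=2.7586
  candidates: C₊=(5.0627,0.9347) cross=38.463; C₋=(6.5404,-4.3809) cross=-38.463
  mode - wants cross < 0 → take C=(6.5404,-4.3809) (cross=-38.463)
ex = (C−B)/|BC| = (0.9967,-0.0808); ey = (0.0808,0.9967)
P = B + -3.01·ex + 1.83·ey = (-4.2857,-1.6670)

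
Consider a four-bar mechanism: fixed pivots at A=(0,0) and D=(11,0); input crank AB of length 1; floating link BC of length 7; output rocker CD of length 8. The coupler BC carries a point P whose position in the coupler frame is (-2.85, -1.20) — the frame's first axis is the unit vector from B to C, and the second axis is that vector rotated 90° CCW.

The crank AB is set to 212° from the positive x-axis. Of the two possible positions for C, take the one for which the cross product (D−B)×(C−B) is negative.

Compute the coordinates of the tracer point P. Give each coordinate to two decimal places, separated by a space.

-3.83 0.29

A=(0,0), D=(11.00,0)
B = A + 1.00·(cos212°, sin212°) = (-0.8480, -0.5299)
|BD| = 11.8599
circle(B,7.00) ∩ circle(D,8.00): a=5.2976, h=4.5756
  candidates: C₊=(4.2398,4.2778) cross=54.266; C₋=(4.6487,-4.8642) cross=-54.266
  mode - wants cross < 0 → take C=(4.6487,-4.8642) (cross=-54.266)
ex = (C−B)/|BC| = (0.7852,-0.6192); ey = (0.6192,0.7852)
P = B + -2.85·ex + -1.20·ey = (-3.8290,0.2925)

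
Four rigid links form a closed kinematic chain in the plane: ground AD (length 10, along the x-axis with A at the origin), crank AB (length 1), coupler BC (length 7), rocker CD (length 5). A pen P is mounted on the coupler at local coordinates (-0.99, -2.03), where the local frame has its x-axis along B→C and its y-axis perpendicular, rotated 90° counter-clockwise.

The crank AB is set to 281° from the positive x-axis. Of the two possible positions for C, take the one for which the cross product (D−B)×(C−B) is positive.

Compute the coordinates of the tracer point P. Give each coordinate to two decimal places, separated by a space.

A=(0,0), D=(10.00,0)
B = A + 1.00·(cos281°, sin281°) = (0.1908, -0.9816)
|BD| = 9.8582
circle(B,7.00) ∩ circle(D,5.00): a=6.1464, h=3.3500
  candidates: C₊=(5.9730,2.9637) cross=33.025; C₋=(6.6402,-3.7029) cross=-33.025
  mode + wants cross > 0 → take C=(5.9730,2.9637) (cross=33.025)
ex = (C−B)/|BC| = (0.8260,0.5636); ey = (-0.5636,0.8260)
P = B + -0.99·ex + -2.03·ey = (0.5172,-3.2165)

0.52 -3.22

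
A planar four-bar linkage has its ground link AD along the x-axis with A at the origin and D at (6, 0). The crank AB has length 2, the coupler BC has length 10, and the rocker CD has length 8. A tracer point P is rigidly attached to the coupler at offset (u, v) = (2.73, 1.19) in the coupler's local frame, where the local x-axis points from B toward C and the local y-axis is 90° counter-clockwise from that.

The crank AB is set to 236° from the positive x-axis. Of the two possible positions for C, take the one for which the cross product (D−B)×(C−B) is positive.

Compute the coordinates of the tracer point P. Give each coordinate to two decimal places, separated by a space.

-1.06 1.32

A=(0,0), D=(6.00,0)
B = A + 2.00·(cos236°, sin236°) = (-1.1184, -1.6581)
|BD| = 7.3089
circle(B,10.00) ∩ circle(D,8.00): a=6.1172, h=7.9107
  candidates: C₊=(3.0447,7.4341) cross=57.819; C₋=(6.6339,-7.9748) cross=-57.819
  mode + wants cross > 0 → take C=(3.0447,7.4341) (cross=57.819)
ex = (C−B)/|BC| = (0.4163,0.9092); ey = (-0.9092,0.4163)
P = B + 2.73·ex + 1.19·ey = (-1.0638,1.3195)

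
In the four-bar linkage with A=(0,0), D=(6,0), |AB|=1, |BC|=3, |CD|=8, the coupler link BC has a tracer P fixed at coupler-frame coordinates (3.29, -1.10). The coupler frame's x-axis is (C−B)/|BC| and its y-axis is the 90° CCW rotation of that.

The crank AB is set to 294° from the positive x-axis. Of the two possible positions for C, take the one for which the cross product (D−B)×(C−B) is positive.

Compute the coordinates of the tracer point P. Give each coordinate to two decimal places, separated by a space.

A=(0,0), D=(6.00,0)
B = A + 1.00·(cos294°, sin294°) = (0.4067, -0.9135)
|BD| = 5.6674
circle(B,3.00) ∩ circle(D,8.00): a=-2.0186, h=2.2193
  candidates: C₊=(-1.9432,0.9513) cross=12.577; C₋=(-1.2278,-3.4292) cross=-12.577
  mode + wants cross > 0 → take C=(-1.9432,0.9513) (cross=12.577)
ex = (C−B)/|BC| = (-0.7833,0.6216); ey = (-0.6216,-0.7833)
P = B + 3.29·ex + -1.10·ey = (-1.4866,1.9932)

-1.49 1.99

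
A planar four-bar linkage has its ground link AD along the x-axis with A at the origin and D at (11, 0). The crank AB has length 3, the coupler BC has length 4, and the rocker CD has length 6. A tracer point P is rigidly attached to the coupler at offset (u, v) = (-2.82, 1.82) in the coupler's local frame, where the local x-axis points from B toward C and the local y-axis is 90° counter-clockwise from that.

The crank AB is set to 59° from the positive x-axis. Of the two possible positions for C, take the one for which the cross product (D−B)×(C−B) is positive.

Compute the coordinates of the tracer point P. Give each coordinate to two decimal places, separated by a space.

-1.24 4.44

A=(0,0), D=(11.00,0)
B = A + 3.00·(cos59°, sin59°) = (1.5451, 2.5715)
|BD| = 9.7983
circle(B,4.00) ∩ circle(D,6.00): a=3.8786, h=0.9780
  candidates: C₊=(5.5444,2.4973) cross=9.583; C₋=(5.0311,0.6098) cross=-9.583
  mode + wants cross > 0 → take C=(5.5444,2.4973) (cross=9.583)
ex = (C−B)/|BC| = (0.9998,-0.0185); ey = (0.0185,0.9998)
P = B + -2.82·ex + 1.82·ey = (-1.2407,4.4435)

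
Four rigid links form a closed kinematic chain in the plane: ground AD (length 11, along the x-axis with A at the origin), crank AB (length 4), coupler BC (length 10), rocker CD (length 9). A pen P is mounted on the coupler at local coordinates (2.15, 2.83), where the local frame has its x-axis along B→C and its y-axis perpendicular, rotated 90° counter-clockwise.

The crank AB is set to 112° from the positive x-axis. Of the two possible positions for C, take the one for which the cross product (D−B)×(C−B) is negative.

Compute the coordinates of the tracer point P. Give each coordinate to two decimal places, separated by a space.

2.03 3.26

A=(0,0), D=(11.00,0)
B = A + 4.00·(cos112°, sin112°) = (-1.4984, 3.7087)
|BD| = 13.0371
circle(B,10.00) ∩ circle(D,9.00): a=7.2472, h=6.8904
  candidates: C₊=(7.4095,8.2528) cross=89.831; C₋=(3.4892,-4.9586) cross=-89.831
  mode - wants cross < 0 → take C=(3.4892,-4.9586) (cross=-89.831)
ex = (C−B)/|BC| = (0.4988,-0.8667); ey = (0.8667,0.4988)
P = B + 2.15·ex + 2.83·ey = (2.0268,3.2568)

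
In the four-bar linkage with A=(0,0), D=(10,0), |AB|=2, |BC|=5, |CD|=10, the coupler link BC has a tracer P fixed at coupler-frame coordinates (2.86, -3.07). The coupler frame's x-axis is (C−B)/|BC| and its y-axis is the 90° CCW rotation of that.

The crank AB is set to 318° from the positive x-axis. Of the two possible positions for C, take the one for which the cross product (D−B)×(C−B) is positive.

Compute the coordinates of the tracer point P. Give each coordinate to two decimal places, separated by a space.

4.05 1.99

A=(0,0), D=(10.00,0)
B = A + 2.00·(cos318°, sin318°) = (1.4863, -1.3383)
|BD| = 8.6182
circle(B,5.00) ∩ circle(D,10.00): a=-0.0421, h=4.9998
  candidates: C₊=(0.6683,3.5944) cross=43.090; C₋=(2.2211,-6.2840) cross=-43.090
  mode + wants cross > 0 → take C=(0.6683,3.5944) (cross=43.090)
ex = (C−B)/|BC| = (-0.1636,0.9865); ey = (-0.9865,-0.1636)
P = B + 2.86·ex + -3.07·ey = (4.0470,1.9854)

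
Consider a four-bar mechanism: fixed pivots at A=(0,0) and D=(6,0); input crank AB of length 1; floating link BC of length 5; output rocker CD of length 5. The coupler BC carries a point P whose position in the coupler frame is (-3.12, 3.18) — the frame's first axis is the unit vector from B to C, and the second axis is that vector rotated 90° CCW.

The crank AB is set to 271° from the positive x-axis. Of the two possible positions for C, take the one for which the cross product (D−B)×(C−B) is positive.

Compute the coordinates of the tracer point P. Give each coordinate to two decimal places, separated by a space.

-4.25 -2.27

A=(0,0), D=(6.00,0)
B = A + 1.00·(cos271°, sin271°) = (0.0175, -0.9998)
|BD| = 6.0655
circle(B,5.00) ∩ circle(D,5.00): a=3.0328, h=3.9752
  candidates: C₊=(2.3534,3.4209) cross=24.112; C₋=(3.6640,-4.4208) cross=-24.112
  mode + wants cross > 0 → take C=(2.3534,3.4209) (cross=24.112)
ex = (C−B)/|BC| = (0.4672,0.8842); ey = (-0.8842,0.4672)
P = B + -3.12·ex + 3.18·ey = (-4.2518,-2.2727)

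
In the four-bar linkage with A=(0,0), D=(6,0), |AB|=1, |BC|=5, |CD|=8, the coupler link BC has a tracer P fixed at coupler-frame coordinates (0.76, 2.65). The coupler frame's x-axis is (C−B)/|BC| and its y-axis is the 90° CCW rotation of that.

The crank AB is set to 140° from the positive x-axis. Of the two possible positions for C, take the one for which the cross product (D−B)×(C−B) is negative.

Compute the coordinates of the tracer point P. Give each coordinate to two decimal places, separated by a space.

A=(0,0), D=(6.00,0)
B = A + 1.00·(cos140°, sin140°) = (-0.7660, 0.6428)
|BD| = 6.7965
circle(B,5.00) ∩ circle(D,8.00): a=0.5291, h=4.9719
  candidates: C₊=(0.2309,5.5424) cross=33.792; C₋=(-0.7095,-4.3569) cross=-33.792
  mode - wants cross < 0 → take C=(-0.7095,-4.3569) (cross=-33.792)
ex = (C−B)/|BC| = (0.0113,-0.9999); ey = (0.9999,0.0113)
P = B + 0.76·ex + 2.65·ey = (1.8924,-0.0872)

1.89 -0.09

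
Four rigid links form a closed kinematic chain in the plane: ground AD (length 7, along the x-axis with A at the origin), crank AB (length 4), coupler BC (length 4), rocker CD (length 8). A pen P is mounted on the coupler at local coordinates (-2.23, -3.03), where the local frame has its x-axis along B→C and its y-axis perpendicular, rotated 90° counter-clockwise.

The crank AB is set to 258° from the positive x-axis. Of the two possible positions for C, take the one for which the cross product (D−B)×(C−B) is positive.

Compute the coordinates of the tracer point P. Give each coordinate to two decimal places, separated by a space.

2.29 -6.01

A=(0,0), D=(7.00,0)
B = A + 4.00·(cos258°, sin258°) = (-0.8316, -3.9126)
|BD| = 8.7546
circle(B,4.00) ∩ circle(D,8.00): a=1.6359, h=3.6502
  candidates: C₊=(-0.9996,0.0839) cross=31.956; C₋=(2.2631,-6.4469) cross=-31.956
  mode + wants cross > 0 → take C=(-0.9996,0.0839) (cross=31.956)
ex = (C−B)/|BC| = (-0.0420,0.9991); ey = (-0.9991,-0.0420)
P = B + -2.23·ex + -3.03·ey = (2.2893,-6.0134)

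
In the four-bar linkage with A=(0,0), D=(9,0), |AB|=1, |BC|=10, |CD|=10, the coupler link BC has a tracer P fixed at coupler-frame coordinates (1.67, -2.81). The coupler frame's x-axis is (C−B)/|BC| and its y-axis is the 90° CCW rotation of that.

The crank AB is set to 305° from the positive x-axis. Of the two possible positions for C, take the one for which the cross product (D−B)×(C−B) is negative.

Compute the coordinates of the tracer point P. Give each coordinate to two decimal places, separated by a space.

-1.00 -3.69

A=(0,0), D=(9.00,0)
B = A + 1.00·(cos305°, sin305°) = (0.5736, -0.8192)
|BD| = 8.4661
circle(B,10.00) ∩ circle(D,10.00): a=4.2331, h=9.0599
  candidates: C₊=(3.9102,8.6078) cross=76.702; C₋=(5.6634,-9.4269) cross=-76.702
  mode - wants cross < 0 → take C=(5.6634,-9.4269) (cross=-76.702)
ex = (C−B)/|BC| = (0.5090,-0.8608); ey = (0.8608,0.5090)
P = B + 1.67·ex + -2.81·ey = (-0.9952,-3.6869)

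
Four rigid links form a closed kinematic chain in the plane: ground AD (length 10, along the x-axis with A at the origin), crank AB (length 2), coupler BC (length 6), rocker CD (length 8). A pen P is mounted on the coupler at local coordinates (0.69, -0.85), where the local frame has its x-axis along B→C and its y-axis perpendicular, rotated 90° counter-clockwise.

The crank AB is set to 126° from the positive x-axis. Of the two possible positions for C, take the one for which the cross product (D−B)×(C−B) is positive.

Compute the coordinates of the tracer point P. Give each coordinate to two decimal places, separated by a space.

A=(0,0), D=(10.00,0)
B = A + 2.00·(cos126°, sin126°) = (-1.1756, 1.6180)
|BD| = 11.2921
circle(B,6.00) ∩ circle(D,8.00): a=4.4062, h=4.0725
  candidates: C₊=(3.7687,5.0171) cross=45.987; C₋=(2.6017,-3.0438) cross=-45.987
  mode + wants cross > 0 → take C=(3.7687,5.0171) (cross=45.987)
ex = (C−B)/|BC| = (0.8241,0.5665); ey = (-0.5665,0.8241)
P = B + 0.69·ex + -0.85·ey = (-0.1254,1.3085)

-0.13 1.31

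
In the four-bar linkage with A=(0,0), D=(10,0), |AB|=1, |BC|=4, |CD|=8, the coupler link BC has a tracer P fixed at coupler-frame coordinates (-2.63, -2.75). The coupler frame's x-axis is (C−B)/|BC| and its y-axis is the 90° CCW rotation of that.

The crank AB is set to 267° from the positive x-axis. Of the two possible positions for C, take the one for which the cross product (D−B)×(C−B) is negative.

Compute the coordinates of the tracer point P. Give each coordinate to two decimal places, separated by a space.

-3.85 -1.26

A=(0,0), D=(10.00,0)
B = A + 1.00·(cos267°, sin267°) = (-0.0523, -0.9986)
|BD| = 10.1018
circle(B,4.00) ∩ circle(D,8.00): a=2.6751, h=2.9739
  candidates: C₊=(2.3157,2.2251) cross=30.041; C₋=(2.9036,-3.6935) cross=-30.041
  mode - wants cross < 0 → take C=(2.9036,-3.6935) (cross=-30.041)
ex = (C−B)/|BC| = (0.7390,-0.6737); ey = (0.6737,0.7390)
P = B + -2.63·ex + -2.75·ey = (-3.8486,-1.2590)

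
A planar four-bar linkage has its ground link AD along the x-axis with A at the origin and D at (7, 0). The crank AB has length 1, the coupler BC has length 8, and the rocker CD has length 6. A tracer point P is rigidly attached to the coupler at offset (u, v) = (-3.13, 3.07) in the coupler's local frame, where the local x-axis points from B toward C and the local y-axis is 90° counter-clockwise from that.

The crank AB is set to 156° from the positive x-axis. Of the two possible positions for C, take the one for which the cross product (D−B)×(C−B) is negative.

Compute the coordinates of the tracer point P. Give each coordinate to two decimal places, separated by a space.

A=(0,0), D=(7.00,0)
B = A + 1.00·(cos156°, sin156°) = (-0.9135, 0.4067)
|BD| = 7.9240
circle(B,8.00) ∩ circle(D,6.00): a=5.7288, h=5.5840
  candidates: C₊=(5.0943,5.6893) cross=44.248; C₋=(4.5211,-5.4640) cross=-44.248
  mode - wants cross < 0 → take C=(4.5211,-5.4640) (cross=-44.248)
ex = (C−B)/|BC| = (0.6793,-0.7338); ey = (0.7338,0.6793)
P = B + -3.13·ex + 3.07·ey = (-0.7870,4.7892)

-0.79 4.79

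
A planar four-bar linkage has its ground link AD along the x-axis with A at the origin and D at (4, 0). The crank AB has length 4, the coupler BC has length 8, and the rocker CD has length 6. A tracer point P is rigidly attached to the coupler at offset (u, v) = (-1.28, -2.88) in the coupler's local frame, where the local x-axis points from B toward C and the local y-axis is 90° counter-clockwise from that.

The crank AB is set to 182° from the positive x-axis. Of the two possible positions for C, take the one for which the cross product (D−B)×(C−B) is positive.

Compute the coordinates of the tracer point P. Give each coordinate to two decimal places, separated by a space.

-2.86 -3.08

A=(0,0), D=(4.00,0)
B = A + 4.00·(cos182°, sin182°) = (-3.9976, -0.1396)
|BD| = 7.9988
circle(B,8.00) ∩ circle(D,6.00): a=5.7497, h=5.5625
  candidates: C₊=(1.6541,5.5224) cross=44.493; C₋=(1.8483,-5.6009) cross=-44.493
  mode + wants cross > 0 → take C=(1.6541,5.5224) (cross=44.493)
ex = (C−B)/|BC| = (0.7065,0.7078); ey = (-0.7078,0.7065)
P = B + -1.28·ex + -2.88·ey = (-2.8635,-3.0801)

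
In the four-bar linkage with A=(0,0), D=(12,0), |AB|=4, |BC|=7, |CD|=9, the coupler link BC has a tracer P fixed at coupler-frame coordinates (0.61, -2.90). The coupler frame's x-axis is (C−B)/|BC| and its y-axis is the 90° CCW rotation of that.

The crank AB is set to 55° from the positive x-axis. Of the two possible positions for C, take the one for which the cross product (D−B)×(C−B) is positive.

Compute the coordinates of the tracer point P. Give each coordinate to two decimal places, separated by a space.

A=(0,0), D=(12.00,0)
B = A + 4.00·(cos55°, sin55°) = (2.2943, 3.2766)
|BD| = 10.2439
circle(B,7.00) ∩ circle(D,9.00): a=3.5600, h=6.0271
  candidates: C₊=(7.5951,7.8484) cross=61.741; C₋=(3.7395,-3.5726) cross=-61.741
  mode + wants cross > 0 → take C=(7.5951,7.8484) (cross=61.741)
ex = (C−B)/|BC| = (0.7573,0.6531); ey = (-0.6531,0.7573)
P = B + 0.61·ex + -2.90·ey = (4.6503,1.4789)

4.65 1.48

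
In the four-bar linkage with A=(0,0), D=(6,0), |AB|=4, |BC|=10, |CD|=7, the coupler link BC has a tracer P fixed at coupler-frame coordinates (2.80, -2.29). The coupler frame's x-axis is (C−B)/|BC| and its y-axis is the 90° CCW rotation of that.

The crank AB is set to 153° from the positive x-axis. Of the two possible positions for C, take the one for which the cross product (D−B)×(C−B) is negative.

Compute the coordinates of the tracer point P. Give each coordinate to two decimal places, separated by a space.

-3.66 -1.80

A=(0,0), D=(6.00,0)
B = A + 4.00·(cos153°, sin153°) = (-3.5640, 1.8160)
|BD| = 9.7349
circle(B,10.00) ∩ circle(D,7.00): a=7.4869, h=6.6292
  candidates: C₊=(5.0281,6.9322) cross=64.535; C₋=(2.5548,-6.0935) cross=-64.535
  mode - wants cross < 0 → take C=(2.5548,-6.0935) (cross=-64.535)
ex = (C−B)/|BC| = (0.6119,-0.7909); ey = (0.7909,0.6119)
P = B + 2.80·ex + -2.29·ey = (-3.6620,-1.7999)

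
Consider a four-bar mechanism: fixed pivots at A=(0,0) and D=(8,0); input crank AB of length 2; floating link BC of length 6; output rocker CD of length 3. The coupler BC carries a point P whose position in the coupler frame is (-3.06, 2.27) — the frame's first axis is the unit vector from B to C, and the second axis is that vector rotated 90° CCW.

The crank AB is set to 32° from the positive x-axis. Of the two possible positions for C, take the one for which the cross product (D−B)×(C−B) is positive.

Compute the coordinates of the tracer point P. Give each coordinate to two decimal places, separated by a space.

-1.92 2.26

A=(0,0), D=(8.00,0)
B = A + 2.00·(cos32°, sin32°) = (1.6961, 1.0598)
|BD| = 6.3924
circle(B,6.00) ∩ circle(D,3.00): a=5.3081, h=2.7972
  candidates: C₊=(7.3945,2.9383) cross=17.881; C₋=(6.4669,-2.5787) cross=-17.881
  mode + wants cross > 0 → take C=(7.3945,2.9383) (cross=17.881)
ex = (C−B)/|BC| = (0.9497,0.3131); ey = (-0.3131,0.9497)
P = B + -3.06·ex + 2.27·ey = (-1.9207,2.2577)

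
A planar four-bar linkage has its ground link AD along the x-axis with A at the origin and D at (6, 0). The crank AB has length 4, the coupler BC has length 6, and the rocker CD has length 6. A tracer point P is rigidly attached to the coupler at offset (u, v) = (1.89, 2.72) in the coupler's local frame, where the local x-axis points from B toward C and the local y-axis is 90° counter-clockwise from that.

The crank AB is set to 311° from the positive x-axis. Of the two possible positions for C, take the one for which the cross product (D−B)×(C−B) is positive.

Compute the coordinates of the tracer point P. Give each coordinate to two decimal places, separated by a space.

-0.57 -2.15

A=(0,0), D=(6.00,0)
B = A + 4.00·(cos311°, sin311°) = (2.6242, -3.0188)
|BD| = 4.5287
circle(B,6.00) ∩ circle(D,6.00): a=2.2644, h=5.5563
  candidates: C₊=(0.6083,2.6323) cross=25.163; C₋=(8.0160,-5.6512) cross=-25.163
  mode + wants cross > 0 → take C=(0.6083,2.6323) (cross=25.163)
ex = (C−B)/|BC| = (-0.3360,0.9419); ey = (-0.9419,-0.3360)
P = B + 1.89·ex + 2.72·ey = (-0.5727,-2.1526)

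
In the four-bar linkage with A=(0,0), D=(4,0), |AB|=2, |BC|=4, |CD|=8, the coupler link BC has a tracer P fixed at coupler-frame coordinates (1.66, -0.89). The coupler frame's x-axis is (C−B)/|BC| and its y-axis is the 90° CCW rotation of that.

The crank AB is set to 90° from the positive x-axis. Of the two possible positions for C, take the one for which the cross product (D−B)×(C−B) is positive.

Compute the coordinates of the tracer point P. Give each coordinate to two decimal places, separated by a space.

0.11 3.88

A=(0,0), D=(4.00,0)
B = A + 2.00·(cos90°, sin90°) = (0.0000, 2.0000)
|BD| = 4.4721
circle(B,4.00) ∩ circle(D,8.00): a=-3.1305, h=2.4900
  candidates: C₊=(-1.6864,5.6271) cross=11.136; C₋=(-3.9136,1.1729) cross=-11.136
  mode + wants cross > 0 → take C=(-1.6864,5.6271) (cross=11.136)
ex = (C−B)/|BC| = (-0.4216,0.9068); ey = (-0.9068,-0.4216)
P = B + 1.66·ex + -0.89·ey = (0.1072,3.8805)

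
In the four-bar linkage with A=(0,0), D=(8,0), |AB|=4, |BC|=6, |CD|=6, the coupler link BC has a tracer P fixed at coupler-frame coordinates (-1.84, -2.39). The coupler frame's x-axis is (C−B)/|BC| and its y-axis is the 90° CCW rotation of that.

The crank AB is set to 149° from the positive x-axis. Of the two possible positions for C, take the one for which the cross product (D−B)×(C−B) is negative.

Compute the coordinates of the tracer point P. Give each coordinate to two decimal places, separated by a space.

A=(0,0), D=(8.00,0)
B = A + 4.00·(cos149°, sin149°) = (-3.4287, 2.0602)
|BD| = 11.6129
circle(B,6.00) ∩ circle(D,6.00): a=5.8064, h=1.5117
  candidates: C₊=(2.5538,2.5178) cross=17.556; C₋=(2.0175,-0.4577) cross=-17.556
  mode - wants cross < 0 → take C=(2.0175,-0.4577) (cross=-17.556)
ex = (C−B)/|BC| = (0.9077,-0.4196); ey = (0.4196,0.9077)
P = B + -1.84·ex + -2.39·ey = (-6.1018,0.6629)

-6.10 0.66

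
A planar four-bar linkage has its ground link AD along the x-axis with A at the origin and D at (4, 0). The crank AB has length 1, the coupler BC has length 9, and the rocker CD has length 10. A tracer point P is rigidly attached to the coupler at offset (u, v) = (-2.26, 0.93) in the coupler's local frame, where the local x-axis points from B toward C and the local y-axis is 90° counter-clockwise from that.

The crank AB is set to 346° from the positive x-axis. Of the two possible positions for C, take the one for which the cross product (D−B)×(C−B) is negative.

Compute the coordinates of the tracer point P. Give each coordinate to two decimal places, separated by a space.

2.12 1.91

A=(0,0), D=(4.00,0)
B = A + 1.00·(cos346°, sin346°) = (0.9703, -0.2419)
|BD| = 3.0393
circle(B,9.00) ∩ circle(D,10.00): a=-1.6060, h=8.8556
  candidates: C₊=(-1.3355,8.4577) cross=26.915; C₋=(0.0743,-9.1972) cross=-26.915
  mode - wants cross < 0 → take C=(0.0743,-9.1972) (cross=-26.915)
ex = (C−B)/|BC| = (-0.0996,-0.9950); ey = (0.9950,-0.0996)
P = B + -2.26·ex + 0.93·ey = (2.1207,1.9143)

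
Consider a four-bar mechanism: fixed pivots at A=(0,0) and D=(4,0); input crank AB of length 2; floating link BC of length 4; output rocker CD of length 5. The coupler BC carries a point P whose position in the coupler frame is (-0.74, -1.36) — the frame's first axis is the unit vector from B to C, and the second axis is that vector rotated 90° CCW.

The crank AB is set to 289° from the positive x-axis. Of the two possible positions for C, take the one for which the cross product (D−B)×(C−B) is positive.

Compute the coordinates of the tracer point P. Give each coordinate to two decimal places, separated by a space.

2.18 -2.16

A=(0,0), D=(4.00,0)
B = A + 2.00·(cos289°, sin289°) = (0.6511, -1.8910)
|BD| = 3.8459
circle(B,4.00) ∩ circle(D,5.00): a=0.7529, h=3.9285
  candidates: C₊=(-0.6250,1.9000) cross=15.109; C₋=(3.2384,-4.9417) cross=-15.109
  mode + wants cross > 0 → take C=(-0.6250,1.9000) (cross=15.109)
ex = (C−B)/|BC| = (-0.3190,0.9477); ey = (-0.9477,-0.3190)
P = B + -0.74·ex + -1.36·ey = (2.1761,-2.1585)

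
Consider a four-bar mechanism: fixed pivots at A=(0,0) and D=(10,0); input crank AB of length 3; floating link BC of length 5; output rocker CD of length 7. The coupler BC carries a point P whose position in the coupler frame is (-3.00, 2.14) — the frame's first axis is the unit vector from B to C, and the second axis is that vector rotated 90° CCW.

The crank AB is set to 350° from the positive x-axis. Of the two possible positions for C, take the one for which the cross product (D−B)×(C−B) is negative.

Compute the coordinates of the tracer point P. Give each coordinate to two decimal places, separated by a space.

A=(0,0), D=(10.00,0)
B = A + 3.00·(cos350°, sin350°) = (2.9544, -0.5209)
|BD| = 7.0648
circle(B,5.00) ∩ circle(D,7.00): a=1.8338, h=4.6516
  candidates: C₊=(4.4403,4.2532) cross=32.862; C₋=(5.1263,-5.0246) cross=-32.862
  mode - wants cross < 0 → take C=(5.1263,-5.0246) (cross=-32.862)
ex = (C−B)/|BC| = (0.4344,-0.9007); ey = (0.9007,0.4344)
P = B + -3.00·ex + 2.14·ey = (3.5789,3.1108)

3.58 3.11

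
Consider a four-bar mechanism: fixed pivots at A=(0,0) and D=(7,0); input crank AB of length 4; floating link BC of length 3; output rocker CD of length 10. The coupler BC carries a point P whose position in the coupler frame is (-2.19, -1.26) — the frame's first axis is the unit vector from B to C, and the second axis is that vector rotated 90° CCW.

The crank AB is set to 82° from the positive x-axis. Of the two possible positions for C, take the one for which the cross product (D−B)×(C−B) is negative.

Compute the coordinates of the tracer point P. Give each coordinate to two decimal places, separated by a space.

A=(0,0), D=(7.00,0)
B = A + 4.00·(cos82°, sin82°) = (0.5567, 3.9611)
|BD| = 7.5635
circle(B,3.00) ∩ circle(D,10.00): a=-2.2340, h=2.0023
  candidates: C₊=(-0.2978,6.8368) cross=15.144; C₋=(-2.3951,3.4253) cross=-15.144
  mode - wants cross < 0 → take C=(-2.3951,3.4253) (cross=-15.144)
ex = (C−B)/|BC| = (-0.9839,-0.1786); ey = (0.1786,-0.9839)
P = B + -2.19·ex + -1.26·ey = (2.4865,5.5919)

2.49 5.59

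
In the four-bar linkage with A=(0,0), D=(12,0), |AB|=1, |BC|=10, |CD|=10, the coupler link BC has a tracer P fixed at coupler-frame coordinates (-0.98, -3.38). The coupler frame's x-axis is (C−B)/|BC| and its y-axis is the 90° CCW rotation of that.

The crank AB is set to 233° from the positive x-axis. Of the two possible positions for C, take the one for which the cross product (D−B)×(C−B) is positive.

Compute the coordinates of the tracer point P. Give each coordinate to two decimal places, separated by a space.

1.58 -3.56

A=(0,0), D=(12.00,0)
B = A + 1.00·(cos233°, sin233°) = (-0.6018, -0.7986)
|BD| = 12.6271
circle(B,10.00) ∩ circle(D,10.00): a=6.3135, h=7.7549
  candidates: C₊=(5.2086,7.3401) cross=97.922; C₋=(6.1896,-8.1387) cross=-97.922
  mode + wants cross > 0 → take C=(5.2086,7.3401) (cross=97.922)
ex = (C−B)/|BC| = (0.5810,0.8139); ey = (-0.8139,0.5810)
P = B + -0.98·ex + -3.38·ey = (1.5797,-3.5602)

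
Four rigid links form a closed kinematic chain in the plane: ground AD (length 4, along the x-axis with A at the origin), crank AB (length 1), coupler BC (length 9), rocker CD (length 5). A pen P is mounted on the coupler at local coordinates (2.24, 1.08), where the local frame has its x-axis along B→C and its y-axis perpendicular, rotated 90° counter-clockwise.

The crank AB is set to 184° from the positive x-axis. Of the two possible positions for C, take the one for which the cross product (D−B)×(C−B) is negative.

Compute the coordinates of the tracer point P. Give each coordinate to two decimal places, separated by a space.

1.49 -0.04

A=(0,0), D=(4.00,0)
B = A + 1.00·(cos184°, sin184°) = (-0.9976, -0.0698)
|BD| = 4.9981
circle(B,9.00) ∩ circle(D,5.00): a=8.1012, h=3.9205
  candidates: C₊=(7.0481,3.9634) cross=19.595; C₋=(7.1576,-3.8768) cross=-19.595
  mode - wants cross < 0 → take C=(7.1576,-3.8768) (cross=-19.595)
ex = (C−B)/|BC| = (0.9061,-0.4230); ey = (0.4230,0.9061)
P = B + 2.24·ex + 1.08·ey = (1.4890,-0.0387)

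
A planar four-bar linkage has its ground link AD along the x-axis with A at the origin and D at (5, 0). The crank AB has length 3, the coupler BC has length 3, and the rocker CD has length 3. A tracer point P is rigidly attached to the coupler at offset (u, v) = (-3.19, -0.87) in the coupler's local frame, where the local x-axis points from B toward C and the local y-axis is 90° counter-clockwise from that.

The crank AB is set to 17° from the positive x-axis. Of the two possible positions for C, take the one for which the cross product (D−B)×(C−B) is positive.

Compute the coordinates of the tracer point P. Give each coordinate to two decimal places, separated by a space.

1.23 -1.99

A=(0,0), D=(5.00,0)
B = A + 3.00·(cos17°, sin17°) = (2.8689, 0.8771)
|BD| = 2.3045
circle(B,3.00) ∩ circle(D,3.00): a=1.1523, h=2.7699
  candidates: C₊=(4.9887,3.0000) cross=6.383; C₋=(2.8802,-2.1229) cross=-6.383
  mode + wants cross > 0 → take C=(4.9887,3.0000) (cross=6.383)
ex = (C−B)/|BC| = (0.7066,0.7076); ey = (-0.7076,0.7066)
P = B + -3.19·ex + -0.87·ey = (1.2305,-1.9949)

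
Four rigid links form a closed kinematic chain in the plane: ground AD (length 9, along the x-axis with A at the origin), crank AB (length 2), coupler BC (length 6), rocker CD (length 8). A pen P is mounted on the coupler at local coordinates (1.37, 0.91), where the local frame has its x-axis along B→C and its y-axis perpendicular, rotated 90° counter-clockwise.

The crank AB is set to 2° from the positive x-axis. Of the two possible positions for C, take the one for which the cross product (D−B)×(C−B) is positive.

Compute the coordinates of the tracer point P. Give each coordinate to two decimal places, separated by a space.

1.48 1.63

A=(0,0), D=(9.00,0)
B = A + 2.00·(cos2°, sin2°) = (1.9988, 0.0698)
|BD| = 7.0016
circle(B,6.00) ∩ circle(D,8.00): a=1.5012, h=5.8092
  candidates: C₊=(3.5578,5.8637) cross=40.673; C₋=(3.4420,-5.7540) cross=-40.673
  mode + wants cross > 0 → take C=(3.5578,5.8637) (cross=40.673)
ex = (C−B)/|BC| = (0.2598,0.9657); ey = (-0.9657,0.2598)
P = B + 1.37·ex + 0.91·ey = (1.4760,1.6292)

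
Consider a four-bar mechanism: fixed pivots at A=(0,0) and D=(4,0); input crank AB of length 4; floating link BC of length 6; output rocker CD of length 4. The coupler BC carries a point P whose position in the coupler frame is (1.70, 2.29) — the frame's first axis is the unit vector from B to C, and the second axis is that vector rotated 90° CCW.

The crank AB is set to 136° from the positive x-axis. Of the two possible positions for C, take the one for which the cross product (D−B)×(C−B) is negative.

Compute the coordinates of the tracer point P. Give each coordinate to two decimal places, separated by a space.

A=(0,0), D=(4.00,0)
B = A + 4.00·(cos136°, sin136°) = (-2.8774, 2.7786)
|BD| = 7.4175
circle(B,6.00) ∩ circle(D,4.00): a=5.0569, h=3.2292
  candidates: C₊=(3.0210,3.8783) cross=23.952; C₋=(0.6016,-2.1098) cross=-23.952
  mode - wants cross < 0 → take C=(0.6016,-2.1098) (cross=-23.952)
ex = (C−B)/|BC| = (0.5798,-0.8147); ey = (0.8147,0.5798)
P = B + 1.70·ex + 2.29·ey = (-0.0259,2.7214)

-0.03 2.72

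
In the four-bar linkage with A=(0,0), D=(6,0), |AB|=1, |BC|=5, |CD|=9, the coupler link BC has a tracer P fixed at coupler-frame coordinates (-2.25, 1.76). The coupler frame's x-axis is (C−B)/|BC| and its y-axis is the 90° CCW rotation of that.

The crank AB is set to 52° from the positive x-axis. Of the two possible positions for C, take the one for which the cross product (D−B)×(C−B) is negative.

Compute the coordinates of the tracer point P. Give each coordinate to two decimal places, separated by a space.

A=(0,0), D=(6.00,0)
B = A + 1.00·(cos52°, sin52°) = (0.6157, 0.7880)
|BD| = 5.4417
circle(B,5.00) ∩ circle(D,9.00): a=-2.4246, h=4.3728
  candidates: C₊=(-1.1502,5.4658) cross=23.795; C₋=(-2.4166,-3.1876) cross=-23.795
  mode - wants cross < 0 → take C=(-2.4166,-3.1876) (cross=-23.795)
ex = (C−B)/|BC| = (-0.6065,-0.7951); ey = (0.7951,-0.6065)
P = B + -2.25·ex + 1.76·ey = (3.3796,1.5097)

3.38 1.51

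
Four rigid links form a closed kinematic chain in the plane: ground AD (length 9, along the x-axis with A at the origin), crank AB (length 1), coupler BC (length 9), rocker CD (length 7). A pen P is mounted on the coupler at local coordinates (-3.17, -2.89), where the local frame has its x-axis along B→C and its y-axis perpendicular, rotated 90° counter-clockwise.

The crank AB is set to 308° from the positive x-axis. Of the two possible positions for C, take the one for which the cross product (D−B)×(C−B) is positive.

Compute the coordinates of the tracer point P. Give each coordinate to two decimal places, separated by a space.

0.99 -5.06

A=(0,0), D=(9.00,0)
B = A + 1.00·(cos308°, sin308°) = (0.6157, -0.7880)
|BD| = 8.4213
circle(B,9.00) ∩ circle(D,7.00): a=6.1106, h=6.6076
  candidates: C₊=(6.0811,6.3624) cross=55.645; C₋=(7.3177,-6.7949) cross=-55.645
  mode + wants cross > 0 → take C=(6.0811,6.3624) (cross=55.645)
ex = (C−B)/|BC| = (0.6073,0.7945); ey = (-0.7945,0.6073)
P = B + -3.17·ex + -2.89·ey = (0.9867,-5.0616)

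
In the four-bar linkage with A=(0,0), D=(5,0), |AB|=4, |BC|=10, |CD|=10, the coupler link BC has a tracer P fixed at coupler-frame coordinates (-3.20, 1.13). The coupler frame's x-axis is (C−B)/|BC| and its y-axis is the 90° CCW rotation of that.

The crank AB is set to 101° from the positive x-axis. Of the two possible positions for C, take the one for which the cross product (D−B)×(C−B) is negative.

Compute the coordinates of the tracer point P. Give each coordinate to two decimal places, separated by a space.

A=(0,0), D=(5.00,0)
B = A + 4.00·(cos101°, sin101°) = (-0.7632, 3.9265)
|BD| = 6.9737
circle(B,10.00) ∩ circle(D,10.00): a=3.4868, h=9.3724
  candidates: C₊=(7.3955,9.7088) cross=65.360; C₋=(-3.1587,-5.7823) cross=-65.360
  mode - wants cross < 0 → take C=(-3.1587,-5.7823) (cross=-65.360)
ex = (C−B)/|BC| = (-0.2395,-0.9709); ey = (0.9709,-0.2395)
P = B + -3.20·ex + 1.13·ey = (1.1004,6.7627)

1.10 6.76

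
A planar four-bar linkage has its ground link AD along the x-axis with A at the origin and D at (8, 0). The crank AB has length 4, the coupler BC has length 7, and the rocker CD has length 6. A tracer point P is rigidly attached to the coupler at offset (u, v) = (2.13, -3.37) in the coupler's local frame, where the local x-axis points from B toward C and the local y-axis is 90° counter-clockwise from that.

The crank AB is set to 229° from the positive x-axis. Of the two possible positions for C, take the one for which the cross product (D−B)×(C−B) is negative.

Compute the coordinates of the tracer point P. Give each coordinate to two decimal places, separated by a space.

-1.33 -6.79

A=(0,0), D=(8.00,0)
B = A + 4.00·(cos229°, sin229°) = (-2.6242, -3.0188)
|BD| = 11.0448
circle(B,7.00) ∩ circle(D,6.00): a=6.1109, h=3.4142
  candidates: C₊=(2.3208,1.9356) cross=37.709; C₋=(4.1872,-4.6327) cross=-37.709
  mode - wants cross < 0 → take C=(4.1872,-4.6327) (cross=-37.709)
ex = (C−B)/|BC| = (0.9731,-0.2306); ey = (0.2306,0.9731)
P = B + 2.13·ex + -3.37·ey = (-1.3286,-6.7891)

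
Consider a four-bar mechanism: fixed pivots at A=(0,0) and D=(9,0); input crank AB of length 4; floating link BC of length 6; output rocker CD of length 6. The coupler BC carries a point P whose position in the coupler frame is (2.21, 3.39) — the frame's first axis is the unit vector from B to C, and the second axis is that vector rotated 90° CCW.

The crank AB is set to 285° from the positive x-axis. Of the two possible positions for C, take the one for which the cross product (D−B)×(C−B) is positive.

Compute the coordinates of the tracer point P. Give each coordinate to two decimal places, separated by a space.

A=(0,0), D=(9.00,0)
B = A + 4.00·(cos285°, sin285°) = (1.0353, -3.8637)
|BD| = 8.8524
circle(B,6.00) ∩ circle(D,6.00): a=4.4262, h=4.0508
  candidates: C₊=(3.2496,1.7127) cross=35.859; C₋=(6.7856,-5.5764) cross=-35.859
  mode + wants cross > 0 → take C=(3.2496,1.7127) (cross=35.859)
ex = (C−B)/|BC| = (0.3691,0.9294); ey = (-0.9294,0.3691)
P = B + 2.21·ex + 3.39·ey = (-1.2998,-0.5586)

-1.30 -0.56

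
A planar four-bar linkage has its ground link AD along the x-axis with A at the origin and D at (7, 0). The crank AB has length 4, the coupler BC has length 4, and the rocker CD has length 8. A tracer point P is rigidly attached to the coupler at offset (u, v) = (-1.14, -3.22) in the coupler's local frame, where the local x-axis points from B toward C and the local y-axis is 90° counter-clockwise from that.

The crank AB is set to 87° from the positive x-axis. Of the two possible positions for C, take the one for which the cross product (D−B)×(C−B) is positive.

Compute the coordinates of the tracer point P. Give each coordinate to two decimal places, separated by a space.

1.77 0.95

A=(0,0), D=(7.00,0)
B = A + 4.00·(cos87°, sin87°) = (0.2093, 3.9945)
|BD| = 7.8784
circle(B,4.00) ∩ circle(D,8.00): a=0.8929, h=3.8991
  candidates: C₊=(2.9559,6.9025) cross=30.718; C₋=(-0.9980,0.1811) cross=-30.718
  mode + wants cross > 0 → take C=(2.9559,6.9025) (cross=30.718)
ex = (C−B)/|BC| = (0.6866,0.7270); ey = (-0.7270,0.6866)
P = B + -1.14·ex + -3.22·ey = (1.7675,0.9548)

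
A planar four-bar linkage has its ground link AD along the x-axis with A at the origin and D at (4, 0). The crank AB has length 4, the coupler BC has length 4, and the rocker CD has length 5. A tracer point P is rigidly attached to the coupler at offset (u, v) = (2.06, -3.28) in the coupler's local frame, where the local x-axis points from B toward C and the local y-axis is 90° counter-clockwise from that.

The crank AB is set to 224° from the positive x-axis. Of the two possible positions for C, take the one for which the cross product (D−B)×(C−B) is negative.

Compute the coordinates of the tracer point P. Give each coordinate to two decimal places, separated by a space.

-1.88 -6.52

A=(0,0), D=(4.00,0)
B = A + 4.00·(cos224°, sin224°) = (-2.8774, -2.7786)
|BD| = 7.4175
circle(B,4.00) ∩ circle(D,5.00): a=3.1021, h=2.5253
  candidates: C₊=(-0.9472,0.7249) cross=18.731; C₋=(0.9448,-3.9580) cross=-18.731
  mode - wants cross < 0 → take C=(0.9448,-3.9580) (cross=-18.731)
ex = (C−B)/|BC| = (0.9555,-0.2948); ey = (0.2948,0.9555)
P = B + 2.06·ex + -3.28·ey = (-1.8760,-6.5202)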